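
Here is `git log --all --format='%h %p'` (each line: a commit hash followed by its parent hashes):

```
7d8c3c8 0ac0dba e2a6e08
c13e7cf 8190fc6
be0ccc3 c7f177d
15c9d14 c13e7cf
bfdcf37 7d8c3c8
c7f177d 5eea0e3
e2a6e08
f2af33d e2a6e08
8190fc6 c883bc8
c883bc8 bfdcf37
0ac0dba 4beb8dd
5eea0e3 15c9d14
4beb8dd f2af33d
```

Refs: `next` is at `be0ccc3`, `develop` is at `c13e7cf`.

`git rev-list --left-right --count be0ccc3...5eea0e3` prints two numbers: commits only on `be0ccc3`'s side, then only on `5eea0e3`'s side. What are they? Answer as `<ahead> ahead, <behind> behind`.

Reachable from be0ccc3: {0ac0dba, 15c9d14, 4beb8dd, 5eea0e3, 7d8c3c8, 8190fc6, be0ccc3, bfdcf37, c13e7cf, c7f177d, c883bc8, e2a6e08, f2af33d}.
Reachable from 5eea0e3: {0ac0dba, 15c9d14, 4beb8dd, 5eea0e3, 7d8c3c8, 8190fc6, bfdcf37, c13e7cf, c883bc8, e2a6e08, f2af33d}.
Only in be0ccc3's history (ahead): {be0ccc3, c7f177d} — 2.
Only in 5eea0e3's history (behind): {} — 0.

2 ahead, 0 behind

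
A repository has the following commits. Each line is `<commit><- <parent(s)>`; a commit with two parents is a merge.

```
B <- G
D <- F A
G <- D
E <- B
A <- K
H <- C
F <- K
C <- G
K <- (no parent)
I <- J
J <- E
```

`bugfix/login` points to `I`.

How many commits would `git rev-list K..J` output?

Reachable from J: {A, B, D, E, F, G, J, K}.
Reachable from K: {K}.
In J's history but not K's: {A, B, D, E, F, G, J} — 7 commits.

7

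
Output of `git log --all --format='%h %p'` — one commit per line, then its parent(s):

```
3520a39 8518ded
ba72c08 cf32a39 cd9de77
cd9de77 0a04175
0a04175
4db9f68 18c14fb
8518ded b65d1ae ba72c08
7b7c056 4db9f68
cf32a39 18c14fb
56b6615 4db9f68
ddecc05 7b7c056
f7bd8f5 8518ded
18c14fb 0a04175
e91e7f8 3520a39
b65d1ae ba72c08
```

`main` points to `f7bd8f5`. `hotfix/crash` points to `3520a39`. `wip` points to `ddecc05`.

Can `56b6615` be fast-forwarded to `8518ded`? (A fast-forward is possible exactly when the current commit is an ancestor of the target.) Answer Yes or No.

A fast-forward from 56b6615 to 8518ded is possible iff 56b6615 is an ancestor of 8518ded.
Ancestors of 8518ded: {0a04175, 18c14fb, 8518ded, b65d1ae, ba72c08, cd9de77, cf32a39}.
56b6615 is not among them, so fast-forward is not possible.

No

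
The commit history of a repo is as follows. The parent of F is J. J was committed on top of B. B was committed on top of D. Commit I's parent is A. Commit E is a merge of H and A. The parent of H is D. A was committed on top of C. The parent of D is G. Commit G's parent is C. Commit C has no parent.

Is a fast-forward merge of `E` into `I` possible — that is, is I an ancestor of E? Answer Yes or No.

No

A fast-forward from I to E is possible iff I is an ancestor of E.
Ancestors of E: {A, C, D, E, G, H}.
I is not among them, so fast-forward is not possible.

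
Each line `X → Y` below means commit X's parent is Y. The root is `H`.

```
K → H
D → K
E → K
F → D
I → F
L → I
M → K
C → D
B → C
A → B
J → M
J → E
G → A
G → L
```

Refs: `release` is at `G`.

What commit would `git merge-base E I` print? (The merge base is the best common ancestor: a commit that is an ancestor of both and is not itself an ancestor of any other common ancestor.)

K

Ancestors of E: {E, H, K}.
Ancestors of I: {D, F, H, I, K}.
Common ancestors: {H, K}.
Among these, K is not an ancestor of any other common ancestor — it is the merge base.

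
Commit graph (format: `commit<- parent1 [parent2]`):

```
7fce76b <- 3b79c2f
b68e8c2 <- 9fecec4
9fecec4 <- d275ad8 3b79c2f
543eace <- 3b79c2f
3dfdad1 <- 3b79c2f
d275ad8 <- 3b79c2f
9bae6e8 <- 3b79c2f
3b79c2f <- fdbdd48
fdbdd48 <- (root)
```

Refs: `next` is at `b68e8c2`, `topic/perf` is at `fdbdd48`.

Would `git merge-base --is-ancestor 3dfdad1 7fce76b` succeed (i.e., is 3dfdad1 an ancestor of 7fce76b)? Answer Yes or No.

No

Ancestors of 7fce76b: {3b79c2f, 7fce76b, fdbdd48}.
3dfdad1 is not in that set, so it is not an ancestor of 7fce76b.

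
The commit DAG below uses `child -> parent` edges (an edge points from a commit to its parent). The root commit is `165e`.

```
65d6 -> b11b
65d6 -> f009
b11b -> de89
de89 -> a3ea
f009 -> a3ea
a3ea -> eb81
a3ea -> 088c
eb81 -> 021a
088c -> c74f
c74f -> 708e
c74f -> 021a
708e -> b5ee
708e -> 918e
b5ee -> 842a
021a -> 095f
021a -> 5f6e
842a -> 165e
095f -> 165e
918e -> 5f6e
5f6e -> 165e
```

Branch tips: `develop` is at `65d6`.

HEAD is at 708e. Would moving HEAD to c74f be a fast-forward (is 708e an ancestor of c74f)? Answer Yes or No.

Yes

A fast-forward from 708e to c74f is possible iff 708e is an ancestor of c74f.
Ancestors of c74f: {021a, 095f, 165e, 5f6e, 708e, 842a, 918e, b5ee, c74f}.
708e is among them, so fast-forward is possible.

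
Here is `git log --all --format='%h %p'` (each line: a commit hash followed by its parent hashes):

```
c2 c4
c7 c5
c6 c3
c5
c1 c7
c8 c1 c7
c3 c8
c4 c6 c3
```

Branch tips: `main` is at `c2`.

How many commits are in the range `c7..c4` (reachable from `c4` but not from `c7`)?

5

Reachable from c4: {c1, c3, c4, c5, c6, c7, c8}.
Reachable from c7: {c5, c7}.
In c4's history but not c7's: {c1, c3, c4, c6, c8} — 5 commits.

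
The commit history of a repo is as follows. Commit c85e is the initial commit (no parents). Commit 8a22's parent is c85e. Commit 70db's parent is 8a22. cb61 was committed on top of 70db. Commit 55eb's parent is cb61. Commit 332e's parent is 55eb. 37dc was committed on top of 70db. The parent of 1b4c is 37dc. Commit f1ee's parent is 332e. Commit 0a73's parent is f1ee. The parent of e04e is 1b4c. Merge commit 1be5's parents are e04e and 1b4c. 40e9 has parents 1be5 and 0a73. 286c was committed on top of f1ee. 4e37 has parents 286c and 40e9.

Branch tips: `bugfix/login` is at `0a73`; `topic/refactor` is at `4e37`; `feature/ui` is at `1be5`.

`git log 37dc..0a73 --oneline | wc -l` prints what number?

Reachable from 0a73: {0a73, 332e, 55eb, 70db, 8a22, c85e, cb61, f1ee}.
Reachable from 37dc: {37dc, 70db, 8a22, c85e}.
In 0a73's history but not 37dc's: {0a73, 332e, 55eb, cb61, f1ee} — 5 commits.

5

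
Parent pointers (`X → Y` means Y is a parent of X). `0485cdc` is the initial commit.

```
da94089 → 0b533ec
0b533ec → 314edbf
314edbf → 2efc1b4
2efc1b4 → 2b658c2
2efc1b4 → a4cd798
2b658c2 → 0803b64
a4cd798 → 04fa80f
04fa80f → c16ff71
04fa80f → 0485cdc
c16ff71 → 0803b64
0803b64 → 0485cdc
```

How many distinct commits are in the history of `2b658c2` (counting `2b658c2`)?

Walking parent pointers from 2b658c2: reachable set = {0485cdc, 0803b64, 2b658c2}.
That is 3 commits.

3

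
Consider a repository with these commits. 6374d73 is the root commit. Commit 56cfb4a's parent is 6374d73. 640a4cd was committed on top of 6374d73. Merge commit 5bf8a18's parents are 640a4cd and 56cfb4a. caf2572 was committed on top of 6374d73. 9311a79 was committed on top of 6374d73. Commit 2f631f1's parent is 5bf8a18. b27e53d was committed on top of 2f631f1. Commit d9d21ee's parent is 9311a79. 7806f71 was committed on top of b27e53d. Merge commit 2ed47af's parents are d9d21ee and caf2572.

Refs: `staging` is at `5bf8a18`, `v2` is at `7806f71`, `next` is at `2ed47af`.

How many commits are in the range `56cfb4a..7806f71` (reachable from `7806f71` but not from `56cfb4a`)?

Reachable from 7806f71: {2f631f1, 56cfb4a, 5bf8a18, 6374d73, 640a4cd, 7806f71, b27e53d}.
Reachable from 56cfb4a: {56cfb4a, 6374d73}.
In 7806f71's history but not 56cfb4a's: {2f631f1, 5bf8a18, 640a4cd, 7806f71, b27e53d} — 5 commits.

5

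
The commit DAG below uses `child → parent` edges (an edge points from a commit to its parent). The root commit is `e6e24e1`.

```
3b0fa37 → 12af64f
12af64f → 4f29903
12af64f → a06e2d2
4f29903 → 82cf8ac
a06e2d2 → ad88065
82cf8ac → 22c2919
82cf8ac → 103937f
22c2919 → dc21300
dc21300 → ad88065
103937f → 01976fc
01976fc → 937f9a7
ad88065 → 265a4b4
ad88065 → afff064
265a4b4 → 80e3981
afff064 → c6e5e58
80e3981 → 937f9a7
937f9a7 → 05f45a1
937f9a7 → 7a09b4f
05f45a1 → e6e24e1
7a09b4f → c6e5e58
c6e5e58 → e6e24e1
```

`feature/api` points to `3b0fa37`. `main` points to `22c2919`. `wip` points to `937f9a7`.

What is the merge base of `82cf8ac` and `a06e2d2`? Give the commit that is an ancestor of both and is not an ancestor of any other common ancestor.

ad88065

Ancestors of 82cf8ac: {01976fc, 05f45a1, 103937f, 22c2919, 265a4b4, 7a09b4f, 80e3981, 82cf8ac, 937f9a7, ad88065, afff064, c6e5e58, dc21300, e6e24e1}.
Ancestors of a06e2d2: {05f45a1, 265a4b4, 7a09b4f, 80e3981, 937f9a7, a06e2d2, ad88065, afff064, c6e5e58, e6e24e1}.
Common ancestors: {05f45a1, 265a4b4, 7a09b4f, 80e3981, 937f9a7, ad88065, afff064, c6e5e58, e6e24e1}.
Among these, ad88065 is not an ancestor of any other common ancestor — it is the merge base.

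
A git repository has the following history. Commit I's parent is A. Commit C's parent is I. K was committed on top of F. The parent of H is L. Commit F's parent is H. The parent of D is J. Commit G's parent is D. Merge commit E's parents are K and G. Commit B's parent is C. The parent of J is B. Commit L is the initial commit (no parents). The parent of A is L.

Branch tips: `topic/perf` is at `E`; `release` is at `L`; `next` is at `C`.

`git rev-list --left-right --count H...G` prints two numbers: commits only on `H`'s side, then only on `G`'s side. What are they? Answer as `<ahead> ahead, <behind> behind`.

Reachable from H: {H, L}.
Reachable from G: {A, B, C, D, G, I, J, L}.
Only in H's history (ahead): {H} — 1.
Only in G's history (behind): {A, B, C, D, G, I, J} — 7.

1 ahead, 7 behind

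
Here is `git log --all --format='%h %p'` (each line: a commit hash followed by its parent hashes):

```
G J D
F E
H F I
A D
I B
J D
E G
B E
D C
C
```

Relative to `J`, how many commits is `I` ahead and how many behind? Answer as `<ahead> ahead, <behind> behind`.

4 ahead, 0 behind

Reachable from I: {B, C, D, E, G, I, J}.
Reachable from J: {C, D, J}.
Only in I's history (ahead): {B, E, G, I} — 4.
Only in J's history (behind): {} — 0.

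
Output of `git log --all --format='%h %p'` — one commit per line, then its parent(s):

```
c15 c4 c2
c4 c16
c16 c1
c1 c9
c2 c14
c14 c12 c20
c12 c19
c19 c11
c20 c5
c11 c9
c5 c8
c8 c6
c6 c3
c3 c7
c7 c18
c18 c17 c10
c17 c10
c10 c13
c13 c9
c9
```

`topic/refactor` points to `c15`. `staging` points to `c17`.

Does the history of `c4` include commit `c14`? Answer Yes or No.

No

Ancestors of c4: {c1, c16, c4, c9}.
c14 is not in that set, so it is not an ancestor of c4.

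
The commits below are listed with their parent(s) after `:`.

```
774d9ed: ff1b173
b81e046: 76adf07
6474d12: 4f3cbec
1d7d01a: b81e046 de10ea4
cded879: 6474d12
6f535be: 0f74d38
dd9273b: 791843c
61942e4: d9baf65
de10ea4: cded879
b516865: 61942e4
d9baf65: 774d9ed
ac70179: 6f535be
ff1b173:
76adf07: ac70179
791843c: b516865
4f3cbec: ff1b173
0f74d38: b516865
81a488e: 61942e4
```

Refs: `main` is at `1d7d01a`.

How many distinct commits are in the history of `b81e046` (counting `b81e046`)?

Walking parent pointers from b81e046: reachable set = {0f74d38, 61942e4, 6f535be, 76adf07, 774d9ed, ac70179, b516865, b81e046, d9baf65, ff1b173}.
That is 10 commits.

10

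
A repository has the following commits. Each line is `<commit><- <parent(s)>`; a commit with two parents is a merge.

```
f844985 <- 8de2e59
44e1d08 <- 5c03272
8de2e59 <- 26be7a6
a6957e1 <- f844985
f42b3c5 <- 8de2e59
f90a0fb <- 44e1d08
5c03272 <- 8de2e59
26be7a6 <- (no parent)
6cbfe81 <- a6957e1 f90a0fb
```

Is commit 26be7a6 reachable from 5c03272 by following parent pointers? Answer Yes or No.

Yes

Ancestors of 5c03272 (commits reachable by following parents): {26be7a6, 5c03272, 8de2e59}.
26be7a6 is in that set, so it is an ancestor of 5c03272.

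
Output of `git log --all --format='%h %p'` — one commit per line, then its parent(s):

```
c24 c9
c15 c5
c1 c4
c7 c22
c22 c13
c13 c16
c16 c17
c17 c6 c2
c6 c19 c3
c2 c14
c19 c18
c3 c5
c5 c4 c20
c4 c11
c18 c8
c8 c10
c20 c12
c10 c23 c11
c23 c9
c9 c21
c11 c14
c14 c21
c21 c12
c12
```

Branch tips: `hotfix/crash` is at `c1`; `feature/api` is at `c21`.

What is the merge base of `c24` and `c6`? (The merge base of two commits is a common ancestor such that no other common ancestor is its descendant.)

Ancestors of c24: {c12, c21, c24, c9}.
Ancestors of c6: {c10, c11, c12, c14, c18, c19, c20, c21, c23, c3, c4, c5, c6, c8, c9}.
Common ancestors: {c12, c21, c9}.
Among these, c9 is not an ancestor of any other common ancestor — it is the merge base.

c9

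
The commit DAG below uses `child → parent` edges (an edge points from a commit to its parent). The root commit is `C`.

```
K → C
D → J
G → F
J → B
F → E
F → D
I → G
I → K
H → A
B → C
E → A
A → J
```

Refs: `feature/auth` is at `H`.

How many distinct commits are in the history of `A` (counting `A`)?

4

Walking parent pointers from A: reachable set = {A, B, C, J}.
That is 4 commits.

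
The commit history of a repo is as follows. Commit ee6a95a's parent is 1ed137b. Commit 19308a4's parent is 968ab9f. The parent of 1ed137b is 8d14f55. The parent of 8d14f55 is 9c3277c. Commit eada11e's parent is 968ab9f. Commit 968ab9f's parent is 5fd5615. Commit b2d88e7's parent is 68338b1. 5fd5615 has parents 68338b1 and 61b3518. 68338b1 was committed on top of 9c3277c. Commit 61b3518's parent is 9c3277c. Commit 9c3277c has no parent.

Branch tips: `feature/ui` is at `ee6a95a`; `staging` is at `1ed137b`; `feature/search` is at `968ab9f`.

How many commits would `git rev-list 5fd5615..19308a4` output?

2

Reachable from 19308a4: {19308a4, 5fd5615, 61b3518, 68338b1, 968ab9f, 9c3277c}.
Reachable from 5fd5615: {5fd5615, 61b3518, 68338b1, 9c3277c}.
In 19308a4's history but not 5fd5615's: {19308a4, 968ab9f} — 2 commits.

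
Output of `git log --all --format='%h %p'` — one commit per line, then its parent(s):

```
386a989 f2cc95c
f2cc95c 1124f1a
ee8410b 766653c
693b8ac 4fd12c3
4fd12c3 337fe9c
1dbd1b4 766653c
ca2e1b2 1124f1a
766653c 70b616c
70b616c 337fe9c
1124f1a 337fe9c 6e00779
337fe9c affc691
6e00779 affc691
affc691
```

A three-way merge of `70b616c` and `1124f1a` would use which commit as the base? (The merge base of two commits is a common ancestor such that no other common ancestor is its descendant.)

337fe9c

Ancestors of 70b616c: {337fe9c, 70b616c, affc691}.
Ancestors of 1124f1a: {1124f1a, 337fe9c, 6e00779, affc691}.
Common ancestors: {337fe9c, affc691}.
Among these, 337fe9c is not an ancestor of any other common ancestor — it is the merge base.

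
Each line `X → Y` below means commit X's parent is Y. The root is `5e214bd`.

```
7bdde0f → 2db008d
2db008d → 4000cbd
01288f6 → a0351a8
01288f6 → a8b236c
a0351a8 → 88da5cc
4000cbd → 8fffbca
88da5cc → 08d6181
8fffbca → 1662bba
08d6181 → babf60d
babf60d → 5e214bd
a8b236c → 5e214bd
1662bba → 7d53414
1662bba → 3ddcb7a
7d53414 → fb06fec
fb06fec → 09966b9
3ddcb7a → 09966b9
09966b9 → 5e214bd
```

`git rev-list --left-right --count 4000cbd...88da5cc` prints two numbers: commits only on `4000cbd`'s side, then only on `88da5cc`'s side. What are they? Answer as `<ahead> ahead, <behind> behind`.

Reachable from 4000cbd: {09966b9, 1662bba, 3ddcb7a, 4000cbd, 5e214bd, 7d53414, 8fffbca, fb06fec}.
Reachable from 88da5cc: {08d6181, 5e214bd, 88da5cc, babf60d}.
Only in 4000cbd's history (ahead): {09966b9, 1662bba, 3ddcb7a, 4000cbd, 7d53414, 8fffbca, fb06fec} — 7.
Only in 88da5cc's history (behind): {08d6181, 88da5cc, babf60d} — 3.

7 ahead, 3 behind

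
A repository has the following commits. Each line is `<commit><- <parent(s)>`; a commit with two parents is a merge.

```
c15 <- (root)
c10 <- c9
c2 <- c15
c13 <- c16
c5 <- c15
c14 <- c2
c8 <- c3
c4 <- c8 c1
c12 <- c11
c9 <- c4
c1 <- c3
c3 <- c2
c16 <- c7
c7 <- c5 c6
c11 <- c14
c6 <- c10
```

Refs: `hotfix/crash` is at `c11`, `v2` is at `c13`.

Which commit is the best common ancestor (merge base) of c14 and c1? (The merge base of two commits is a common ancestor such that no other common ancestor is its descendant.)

c2

Ancestors of c14: {c14, c15, c2}.
Ancestors of c1: {c1, c15, c2, c3}.
Common ancestors: {c15, c2}.
Among these, c2 is not an ancestor of any other common ancestor — it is the merge base.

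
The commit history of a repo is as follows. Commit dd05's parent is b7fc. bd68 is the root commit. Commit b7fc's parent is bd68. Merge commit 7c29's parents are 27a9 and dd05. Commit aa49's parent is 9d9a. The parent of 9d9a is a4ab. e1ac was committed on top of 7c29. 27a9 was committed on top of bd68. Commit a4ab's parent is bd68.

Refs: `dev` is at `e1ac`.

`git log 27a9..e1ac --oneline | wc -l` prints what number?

4

Reachable from e1ac: {27a9, 7c29, b7fc, bd68, dd05, e1ac}.
Reachable from 27a9: {27a9, bd68}.
In e1ac's history but not 27a9's: {7c29, b7fc, dd05, e1ac} — 4 commits.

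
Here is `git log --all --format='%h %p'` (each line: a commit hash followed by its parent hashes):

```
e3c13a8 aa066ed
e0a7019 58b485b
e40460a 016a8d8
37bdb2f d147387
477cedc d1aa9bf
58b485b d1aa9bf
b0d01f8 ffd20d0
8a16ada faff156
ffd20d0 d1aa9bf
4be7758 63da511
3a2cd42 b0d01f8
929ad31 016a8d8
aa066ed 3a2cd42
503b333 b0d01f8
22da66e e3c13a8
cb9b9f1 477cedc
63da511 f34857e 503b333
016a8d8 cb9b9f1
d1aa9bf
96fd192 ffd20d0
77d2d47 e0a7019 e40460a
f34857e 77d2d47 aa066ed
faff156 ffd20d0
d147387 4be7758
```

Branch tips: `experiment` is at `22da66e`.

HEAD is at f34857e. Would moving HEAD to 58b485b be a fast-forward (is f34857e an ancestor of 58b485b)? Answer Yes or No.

No

A fast-forward from f34857e to 58b485b is possible iff f34857e is an ancestor of 58b485b.
Ancestors of 58b485b: {58b485b, d1aa9bf}.
f34857e is not among them, so fast-forward is not possible.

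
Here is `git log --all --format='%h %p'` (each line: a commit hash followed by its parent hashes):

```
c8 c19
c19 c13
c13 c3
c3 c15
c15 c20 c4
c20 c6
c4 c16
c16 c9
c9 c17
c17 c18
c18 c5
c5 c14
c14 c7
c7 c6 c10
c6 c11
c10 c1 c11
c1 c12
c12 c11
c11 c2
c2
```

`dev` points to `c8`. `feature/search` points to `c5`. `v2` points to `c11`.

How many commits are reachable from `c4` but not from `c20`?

11

Reachable from c4: {c1, c10, c11, c12, c14, c16, c17, c18, c2, c4, c5, c6, c7, c9}.
Reachable from c20: {c11, c2, c20, c6}.
In c4's history but not c20's: {c1, c10, c12, c14, c16, c17, c18, c4, c5, c7, c9} — 11 commits.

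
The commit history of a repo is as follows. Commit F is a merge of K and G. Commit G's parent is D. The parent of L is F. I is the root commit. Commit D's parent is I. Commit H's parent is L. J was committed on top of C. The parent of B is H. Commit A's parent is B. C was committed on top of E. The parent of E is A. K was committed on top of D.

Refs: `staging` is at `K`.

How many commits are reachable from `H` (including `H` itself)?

7

Walking parent pointers from H: reachable set = {D, F, G, H, I, K, L}.
That is 7 commits.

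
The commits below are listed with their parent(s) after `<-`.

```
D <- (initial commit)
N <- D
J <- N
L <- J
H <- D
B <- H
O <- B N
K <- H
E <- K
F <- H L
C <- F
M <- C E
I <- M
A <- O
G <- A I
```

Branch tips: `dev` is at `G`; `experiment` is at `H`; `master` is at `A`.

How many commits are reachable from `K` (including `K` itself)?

3

Walking parent pointers from K: reachable set = {D, H, K}.
That is 3 commits.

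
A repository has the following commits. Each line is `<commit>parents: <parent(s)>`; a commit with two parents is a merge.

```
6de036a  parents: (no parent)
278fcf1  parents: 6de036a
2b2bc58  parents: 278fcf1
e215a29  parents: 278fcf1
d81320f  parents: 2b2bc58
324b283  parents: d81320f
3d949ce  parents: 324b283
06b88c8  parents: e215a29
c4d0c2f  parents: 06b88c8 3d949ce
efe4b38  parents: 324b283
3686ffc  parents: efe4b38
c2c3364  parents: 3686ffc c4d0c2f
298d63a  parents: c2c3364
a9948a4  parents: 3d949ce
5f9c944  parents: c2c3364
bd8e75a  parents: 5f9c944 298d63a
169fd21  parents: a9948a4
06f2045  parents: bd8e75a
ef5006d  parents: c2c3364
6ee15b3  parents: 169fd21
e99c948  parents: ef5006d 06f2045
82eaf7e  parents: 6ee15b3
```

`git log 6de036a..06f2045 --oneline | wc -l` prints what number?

Reachable from 06f2045: {06b88c8, 06f2045, 278fcf1, 298d63a, 2b2bc58, 324b283, 3686ffc, 3d949ce, 5f9c944, 6de036a, bd8e75a, c2c3364, c4d0c2f, d81320f, e215a29, efe4b38}.
Reachable from 6de036a: {6de036a}.
In 06f2045's history but not 6de036a's: {06b88c8, 06f2045, 278fcf1, 298d63a, 2b2bc58, 324b283, 3686ffc, 3d949ce, 5f9c944, bd8e75a, c2c3364, c4d0c2f, d81320f, e215a29, efe4b38} — 15 commits.

15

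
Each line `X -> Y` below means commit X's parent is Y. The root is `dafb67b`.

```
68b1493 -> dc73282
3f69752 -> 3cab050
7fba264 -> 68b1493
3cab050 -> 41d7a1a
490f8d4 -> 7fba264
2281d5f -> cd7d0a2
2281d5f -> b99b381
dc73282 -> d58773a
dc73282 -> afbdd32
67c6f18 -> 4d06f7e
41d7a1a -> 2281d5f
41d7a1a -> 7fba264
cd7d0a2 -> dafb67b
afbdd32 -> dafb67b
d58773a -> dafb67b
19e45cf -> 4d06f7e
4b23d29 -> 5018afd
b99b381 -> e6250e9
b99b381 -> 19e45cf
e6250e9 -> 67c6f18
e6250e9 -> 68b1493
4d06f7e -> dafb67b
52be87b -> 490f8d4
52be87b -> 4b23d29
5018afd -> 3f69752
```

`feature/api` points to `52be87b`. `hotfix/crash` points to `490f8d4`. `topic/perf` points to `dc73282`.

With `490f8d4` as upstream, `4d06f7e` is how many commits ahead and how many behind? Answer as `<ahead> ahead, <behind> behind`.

Reachable from 4d06f7e: {4d06f7e, dafb67b}.
Reachable from 490f8d4: {490f8d4, 68b1493, 7fba264, afbdd32, d58773a, dafb67b, dc73282}.
Only in 4d06f7e's history (ahead): {4d06f7e} — 1.
Only in 490f8d4's history (behind): {490f8d4, 68b1493, 7fba264, afbdd32, d58773a, dc73282} — 6.

1 ahead, 6 behind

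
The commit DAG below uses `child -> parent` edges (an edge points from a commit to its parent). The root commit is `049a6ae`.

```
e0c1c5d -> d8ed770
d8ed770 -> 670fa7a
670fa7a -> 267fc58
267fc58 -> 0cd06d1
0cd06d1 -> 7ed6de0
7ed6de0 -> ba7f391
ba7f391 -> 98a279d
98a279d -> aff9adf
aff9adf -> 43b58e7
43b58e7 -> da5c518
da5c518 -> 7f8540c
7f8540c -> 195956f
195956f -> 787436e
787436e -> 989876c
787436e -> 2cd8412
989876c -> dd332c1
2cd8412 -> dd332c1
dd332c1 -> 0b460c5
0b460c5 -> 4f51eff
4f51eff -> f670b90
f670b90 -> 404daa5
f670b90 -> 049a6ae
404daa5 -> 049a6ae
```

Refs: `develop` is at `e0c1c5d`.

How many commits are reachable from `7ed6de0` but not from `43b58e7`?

Reachable from 7ed6de0: {049a6ae, 0b460c5, 195956f, 2cd8412, 404daa5, 43b58e7, 4f51eff, 787436e, 7ed6de0, 7f8540c, 989876c, 98a279d, aff9adf, ba7f391, da5c518, dd332c1, f670b90}.
Reachable from 43b58e7: {049a6ae, 0b460c5, 195956f, 2cd8412, 404daa5, 43b58e7, 4f51eff, 787436e, 7f8540c, 989876c, da5c518, dd332c1, f670b90}.
In 7ed6de0's history but not 43b58e7's: {7ed6de0, 98a279d, aff9adf, ba7f391} — 4 commits.

4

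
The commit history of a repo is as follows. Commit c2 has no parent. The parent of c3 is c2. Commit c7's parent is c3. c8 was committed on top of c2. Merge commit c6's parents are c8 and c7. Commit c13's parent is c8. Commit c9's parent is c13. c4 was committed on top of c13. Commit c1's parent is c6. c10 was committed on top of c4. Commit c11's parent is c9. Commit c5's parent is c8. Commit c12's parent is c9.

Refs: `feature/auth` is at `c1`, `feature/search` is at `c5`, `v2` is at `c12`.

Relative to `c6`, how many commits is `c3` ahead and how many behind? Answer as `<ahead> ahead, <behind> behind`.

Reachable from c3: {c2, c3}.
Reachable from c6: {c2, c3, c6, c7, c8}.
Only in c3's history (ahead): {} — 0.
Only in c6's history (behind): {c6, c7, c8} — 3.

0 ahead, 3 behind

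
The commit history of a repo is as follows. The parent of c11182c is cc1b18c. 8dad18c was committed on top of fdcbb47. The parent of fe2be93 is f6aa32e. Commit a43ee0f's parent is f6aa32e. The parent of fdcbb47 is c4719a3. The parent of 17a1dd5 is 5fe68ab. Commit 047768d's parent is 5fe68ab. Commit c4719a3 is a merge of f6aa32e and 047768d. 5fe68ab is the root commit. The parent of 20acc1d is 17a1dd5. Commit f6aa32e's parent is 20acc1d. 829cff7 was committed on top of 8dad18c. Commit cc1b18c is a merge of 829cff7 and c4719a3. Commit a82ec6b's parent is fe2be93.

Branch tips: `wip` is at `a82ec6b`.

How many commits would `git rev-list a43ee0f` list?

Walking parent pointers from a43ee0f: reachable set = {17a1dd5, 20acc1d, 5fe68ab, a43ee0f, f6aa32e}.
That is 5 commits.

5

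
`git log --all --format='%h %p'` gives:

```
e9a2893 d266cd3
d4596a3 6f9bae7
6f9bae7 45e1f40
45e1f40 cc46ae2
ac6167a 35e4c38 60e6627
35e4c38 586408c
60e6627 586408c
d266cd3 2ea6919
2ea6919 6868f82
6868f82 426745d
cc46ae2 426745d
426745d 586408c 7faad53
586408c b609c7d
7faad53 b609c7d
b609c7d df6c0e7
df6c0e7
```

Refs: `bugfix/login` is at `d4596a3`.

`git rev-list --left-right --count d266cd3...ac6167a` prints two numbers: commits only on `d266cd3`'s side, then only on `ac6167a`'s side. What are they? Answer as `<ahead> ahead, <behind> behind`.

Reachable from d266cd3: {2ea6919, 426745d, 586408c, 6868f82, 7faad53, b609c7d, d266cd3, df6c0e7}.
Reachable from ac6167a: {35e4c38, 586408c, 60e6627, ac6167a, b609c7d, df6c0e7}.
Only in d266cd3's history (ahead): {2ea6919, 426745d, 6868f82, 7faad53, d266cd3} — 5.
Only in ac6167a's history (behind): {35e4c38, 60e6627, ac6167a} — 3.

5 ahead, 3 behind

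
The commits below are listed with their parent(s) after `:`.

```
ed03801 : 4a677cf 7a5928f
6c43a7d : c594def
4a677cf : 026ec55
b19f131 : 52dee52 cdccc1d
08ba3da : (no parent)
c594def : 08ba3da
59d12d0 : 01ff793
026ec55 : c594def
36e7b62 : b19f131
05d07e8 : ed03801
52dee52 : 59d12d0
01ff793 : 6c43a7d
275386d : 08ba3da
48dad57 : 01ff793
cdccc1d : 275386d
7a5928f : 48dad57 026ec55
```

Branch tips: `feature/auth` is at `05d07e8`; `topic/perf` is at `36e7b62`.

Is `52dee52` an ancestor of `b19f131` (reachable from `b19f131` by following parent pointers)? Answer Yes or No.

Ancestors of b19f131 (commits reachable by following parents): {01ff793, 08ba3da, 275386d, 52dee52, 59d12d0, 6c43a7d, b19f131, c594def, cdccc1d}.
52dee52 is in that set, so it is an ancestor of b19f131.

Yes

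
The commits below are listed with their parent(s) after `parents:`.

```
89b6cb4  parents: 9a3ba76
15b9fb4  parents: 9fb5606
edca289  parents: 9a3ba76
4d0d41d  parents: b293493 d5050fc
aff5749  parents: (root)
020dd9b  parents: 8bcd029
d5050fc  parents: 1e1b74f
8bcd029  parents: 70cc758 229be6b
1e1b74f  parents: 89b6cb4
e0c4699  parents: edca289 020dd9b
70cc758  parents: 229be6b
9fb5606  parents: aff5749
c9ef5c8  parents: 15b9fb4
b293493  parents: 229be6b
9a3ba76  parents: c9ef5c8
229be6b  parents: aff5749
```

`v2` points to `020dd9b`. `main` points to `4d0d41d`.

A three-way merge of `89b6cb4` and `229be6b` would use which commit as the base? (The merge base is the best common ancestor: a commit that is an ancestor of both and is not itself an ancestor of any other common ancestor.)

aff5749

Ancestors of 89b6cb4: {15b9fb4, 89b6cb4, 9a3ba76, 9fb5606, aff5749, c9ef5c8}.
Ancestors of 229be6b: {229be6b, aff5749}.
Common ancestors: {aff5749}.
The only common ancestor is aff5749, so it is the merge base.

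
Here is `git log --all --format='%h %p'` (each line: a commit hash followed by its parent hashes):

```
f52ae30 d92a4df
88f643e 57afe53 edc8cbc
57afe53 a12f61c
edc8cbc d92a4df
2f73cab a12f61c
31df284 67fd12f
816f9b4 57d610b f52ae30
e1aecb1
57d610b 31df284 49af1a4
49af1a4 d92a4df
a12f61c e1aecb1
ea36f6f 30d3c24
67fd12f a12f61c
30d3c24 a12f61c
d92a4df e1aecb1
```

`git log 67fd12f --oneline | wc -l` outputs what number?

3

Walking parent pointers from 67fd12f: reachable set = {67fd12f, a12f61c, e1aecb1}.
That is 3 commits.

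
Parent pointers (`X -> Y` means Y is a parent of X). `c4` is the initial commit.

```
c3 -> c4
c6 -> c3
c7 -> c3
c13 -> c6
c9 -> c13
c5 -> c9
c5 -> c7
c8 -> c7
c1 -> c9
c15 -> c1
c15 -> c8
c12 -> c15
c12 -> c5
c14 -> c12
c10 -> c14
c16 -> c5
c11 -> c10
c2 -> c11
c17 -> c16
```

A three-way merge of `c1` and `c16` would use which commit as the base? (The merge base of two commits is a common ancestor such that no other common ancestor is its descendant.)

c9

Ancestors of c1: {c1, c13, c3, c4, c6, c9}.
Ancestors of c16: {c13, c16, c3, c4, c5, c6, c7, c9}.
Common ancestors: {c13, c3, c4, c6, c9}.
Among these, c9 is not an ancestor of any other common ancestor — it is the merge base.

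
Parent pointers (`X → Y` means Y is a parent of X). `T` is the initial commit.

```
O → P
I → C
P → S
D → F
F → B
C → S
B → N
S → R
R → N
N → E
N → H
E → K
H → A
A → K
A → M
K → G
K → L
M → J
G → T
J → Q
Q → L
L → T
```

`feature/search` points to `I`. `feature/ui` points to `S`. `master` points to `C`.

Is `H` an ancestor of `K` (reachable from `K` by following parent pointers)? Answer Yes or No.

Ancestors of K: {G, K, L, T}.
H is not in that set, so it is not an ancestor of K.

No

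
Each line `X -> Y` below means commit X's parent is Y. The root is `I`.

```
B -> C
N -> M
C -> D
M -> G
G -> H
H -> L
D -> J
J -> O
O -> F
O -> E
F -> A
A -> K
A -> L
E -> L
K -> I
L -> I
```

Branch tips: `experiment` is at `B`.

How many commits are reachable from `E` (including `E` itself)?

3

Walking parent pointers from E: reachable set = {E, I, L}.
That is 3 commits.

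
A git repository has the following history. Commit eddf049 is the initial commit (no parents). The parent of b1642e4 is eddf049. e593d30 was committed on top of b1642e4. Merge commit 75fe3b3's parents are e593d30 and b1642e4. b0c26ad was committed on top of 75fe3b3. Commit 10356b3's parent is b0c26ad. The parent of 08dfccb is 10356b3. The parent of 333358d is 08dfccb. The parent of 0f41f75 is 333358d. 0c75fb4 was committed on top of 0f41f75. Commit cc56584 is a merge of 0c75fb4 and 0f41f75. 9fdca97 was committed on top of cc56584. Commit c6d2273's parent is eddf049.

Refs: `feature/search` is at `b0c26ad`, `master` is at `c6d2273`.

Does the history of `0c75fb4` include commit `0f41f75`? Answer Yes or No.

Yes

Ancestors of 0c75fb4 (commits reachable by following parents): {08dfccb, 0c75fb4, 0f41f75, 10356b3, 333358d, 75fe3b3, b0c26ad, b1642e4, e593d30, eddf049}.
0f41f75 is in that set, so it is an ancestor of 0c75fb4.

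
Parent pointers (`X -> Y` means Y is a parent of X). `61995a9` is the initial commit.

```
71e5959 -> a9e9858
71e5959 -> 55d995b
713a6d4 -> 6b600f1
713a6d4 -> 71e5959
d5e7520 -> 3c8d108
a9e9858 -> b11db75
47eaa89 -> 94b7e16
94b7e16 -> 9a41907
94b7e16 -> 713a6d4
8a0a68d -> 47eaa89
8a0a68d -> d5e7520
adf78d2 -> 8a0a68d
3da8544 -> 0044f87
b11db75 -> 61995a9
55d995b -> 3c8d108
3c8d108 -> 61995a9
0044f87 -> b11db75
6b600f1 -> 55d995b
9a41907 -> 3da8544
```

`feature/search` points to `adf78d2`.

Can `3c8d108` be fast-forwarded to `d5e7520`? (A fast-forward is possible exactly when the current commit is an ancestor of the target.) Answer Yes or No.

Yes

A fast-forward from 3c8d108 to d5e7520 is possible iff 3c8d108 is an ancestor of d5e7520.
Ancestors of d5e7520: {3c8d108, 61995a9, d5e7520}.
3c8d108 is among them, so fast-forward is possible.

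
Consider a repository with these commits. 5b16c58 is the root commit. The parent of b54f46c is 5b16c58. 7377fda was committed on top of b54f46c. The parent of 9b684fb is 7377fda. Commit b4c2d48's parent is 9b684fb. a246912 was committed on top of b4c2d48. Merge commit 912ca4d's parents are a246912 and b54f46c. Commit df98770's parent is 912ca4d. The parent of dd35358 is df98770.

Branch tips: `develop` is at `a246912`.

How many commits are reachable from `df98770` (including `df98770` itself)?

8

Walking parent pointers from df98770: reachable set = {5b16c58, 7377fda, 912ca4d, 9b684fb, a246912, b4c2d48, b54f46c, df98770}.
That is 8 commits.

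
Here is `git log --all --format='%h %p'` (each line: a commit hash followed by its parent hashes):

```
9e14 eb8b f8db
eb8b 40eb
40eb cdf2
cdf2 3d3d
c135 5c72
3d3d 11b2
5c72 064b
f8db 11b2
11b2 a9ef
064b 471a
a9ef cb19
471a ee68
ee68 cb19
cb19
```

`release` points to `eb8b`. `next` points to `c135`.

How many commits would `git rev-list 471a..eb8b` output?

6

Reachable from eb8b: {11b2, 3d3d, 40eb, a9ef, cb19, cdf2, eb8b}.
Reachable from 471a: {471a, cb19, ee68}.
In eb8b's history but not 471a's: {11b2, 3d3d, 40eb, a9ef, cdf2, eb8b} — 6 commits.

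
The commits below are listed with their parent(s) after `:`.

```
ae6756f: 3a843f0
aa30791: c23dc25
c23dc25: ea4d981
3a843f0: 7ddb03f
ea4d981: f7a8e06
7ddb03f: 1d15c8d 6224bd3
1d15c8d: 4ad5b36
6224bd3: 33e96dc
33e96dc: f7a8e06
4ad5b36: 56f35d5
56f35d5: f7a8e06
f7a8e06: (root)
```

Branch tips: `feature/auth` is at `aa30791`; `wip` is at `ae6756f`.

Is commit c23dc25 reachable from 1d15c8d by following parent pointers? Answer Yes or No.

Ancestors of 1d15c8d: {1d15c8d, 4ad5b36, 56f35d5, f7a8e06}.
c23dc25 is not in that set, so it is not an ancestor of 1d15c8d.

No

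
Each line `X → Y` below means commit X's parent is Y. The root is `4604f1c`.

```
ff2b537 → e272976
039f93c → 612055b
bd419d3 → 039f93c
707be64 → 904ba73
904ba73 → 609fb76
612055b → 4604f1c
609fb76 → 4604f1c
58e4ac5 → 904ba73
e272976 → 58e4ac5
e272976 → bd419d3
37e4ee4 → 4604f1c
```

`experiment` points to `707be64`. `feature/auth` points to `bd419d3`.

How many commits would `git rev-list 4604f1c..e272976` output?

7

Reachable from e272976: {039f93c, 4604f1c, 58e4ac5, 609fb76, 612055b, 904ba73, bd419d3, e272976}.
Reachable from 4604f1c: {4604f1c}.
In e272976's history but not 4604f1c's: {039f93c, 58e4ac5, 609fb76, 612055b, 904ba73, bd419d3, e272976} — 7 commits.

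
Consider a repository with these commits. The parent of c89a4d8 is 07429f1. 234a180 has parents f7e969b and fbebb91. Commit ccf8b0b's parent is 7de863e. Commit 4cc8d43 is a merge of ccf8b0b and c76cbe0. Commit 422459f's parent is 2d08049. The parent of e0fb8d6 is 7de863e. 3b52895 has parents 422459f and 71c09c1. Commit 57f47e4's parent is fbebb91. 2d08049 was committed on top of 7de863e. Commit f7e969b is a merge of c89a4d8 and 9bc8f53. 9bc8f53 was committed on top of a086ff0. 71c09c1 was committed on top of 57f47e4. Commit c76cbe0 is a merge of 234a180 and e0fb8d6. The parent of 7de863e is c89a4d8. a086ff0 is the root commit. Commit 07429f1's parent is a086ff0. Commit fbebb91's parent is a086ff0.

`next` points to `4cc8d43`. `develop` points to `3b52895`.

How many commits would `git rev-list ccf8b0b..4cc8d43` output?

7

Reachable from 4cc8d43: {07429f1, 234a180, 4cc8d43, 7de863e, 9bc8f53, a086ff0, c76cbe0, c89a4d8, ccf8b0b, e0fb8d6, f7e969b, fbebb91}.
Reachable from ccf8b0b: {07429f1, 7de863e, a086ff0, c89a4d8, ccf8b0b}.
In 4cc8d43's history but not ccf8b0b's: {234a180, 4cc8d43, 9bc8f53, c76cbe0, e0fb8d6, f7e969b, fbebb91} — 7 commits.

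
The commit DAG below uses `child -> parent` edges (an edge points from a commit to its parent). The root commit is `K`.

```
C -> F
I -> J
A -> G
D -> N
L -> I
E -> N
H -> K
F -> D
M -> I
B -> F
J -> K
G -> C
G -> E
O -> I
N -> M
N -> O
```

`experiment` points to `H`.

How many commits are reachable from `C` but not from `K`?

8

Reachable from C: {C, D, F, I, J, K, M, N, O}.
Reachable from K: {K}.
In C's history but not K's: {C, D, F, I, J, M, N, O} — 8 commits.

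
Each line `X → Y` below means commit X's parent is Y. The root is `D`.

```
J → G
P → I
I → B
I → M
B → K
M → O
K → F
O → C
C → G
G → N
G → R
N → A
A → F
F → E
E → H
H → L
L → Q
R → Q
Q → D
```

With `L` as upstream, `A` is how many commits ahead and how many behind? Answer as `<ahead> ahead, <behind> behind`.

Reachable from A: {A, D, E, F, H, L, Q}.
Reachable from L: {D, L, Q}.
Only in A's history (ahead): {A, E, F, H} — 4.
Only in L's history (behind): {} — 0.

4 ahead, 0 behind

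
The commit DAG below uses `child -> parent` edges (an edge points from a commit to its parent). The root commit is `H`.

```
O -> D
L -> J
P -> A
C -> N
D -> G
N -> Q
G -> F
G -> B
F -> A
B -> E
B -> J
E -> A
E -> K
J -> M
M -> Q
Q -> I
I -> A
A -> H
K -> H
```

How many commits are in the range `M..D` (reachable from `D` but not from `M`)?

7

Reachable from D: {A, B, D, E, F, G, H, I, J, K, M, Q}.
Reachable from M: {A, H, I, M, Q}.
In D's history but not M's: {B, D, E, F, G, J, K} — 7 commits.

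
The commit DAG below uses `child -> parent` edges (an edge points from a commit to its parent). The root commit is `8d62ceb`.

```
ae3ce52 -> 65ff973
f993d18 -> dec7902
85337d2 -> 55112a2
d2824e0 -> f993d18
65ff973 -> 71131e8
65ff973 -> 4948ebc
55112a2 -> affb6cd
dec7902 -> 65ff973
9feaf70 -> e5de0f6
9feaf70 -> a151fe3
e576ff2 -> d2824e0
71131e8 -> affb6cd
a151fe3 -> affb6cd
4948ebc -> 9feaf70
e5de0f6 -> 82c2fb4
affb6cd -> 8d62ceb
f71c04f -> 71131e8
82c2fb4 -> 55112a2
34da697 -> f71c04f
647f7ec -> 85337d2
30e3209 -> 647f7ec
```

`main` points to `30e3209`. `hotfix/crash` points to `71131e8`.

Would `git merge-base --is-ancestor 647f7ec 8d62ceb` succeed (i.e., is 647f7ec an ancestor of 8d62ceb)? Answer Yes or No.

Ancestors of 8d62ceb: {8d62ceb}.
647f7ec is not in that set, so it is not an ancestor of 8d62ceb.

No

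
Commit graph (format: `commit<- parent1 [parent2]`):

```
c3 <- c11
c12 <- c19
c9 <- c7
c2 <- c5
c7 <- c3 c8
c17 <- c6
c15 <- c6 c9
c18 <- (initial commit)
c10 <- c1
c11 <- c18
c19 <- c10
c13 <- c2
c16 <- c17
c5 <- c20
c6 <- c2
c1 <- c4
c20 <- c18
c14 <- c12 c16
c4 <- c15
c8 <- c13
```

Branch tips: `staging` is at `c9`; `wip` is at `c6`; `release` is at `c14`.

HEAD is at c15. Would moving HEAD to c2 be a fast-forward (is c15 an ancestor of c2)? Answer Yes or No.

A fast-forward from c15 to c2 is possible iff c15 is an ancestor of c2.
Ancestors of c2: {c18, c2, c20, c5}.
c15 is not among them, so fast-forward is not possible.

No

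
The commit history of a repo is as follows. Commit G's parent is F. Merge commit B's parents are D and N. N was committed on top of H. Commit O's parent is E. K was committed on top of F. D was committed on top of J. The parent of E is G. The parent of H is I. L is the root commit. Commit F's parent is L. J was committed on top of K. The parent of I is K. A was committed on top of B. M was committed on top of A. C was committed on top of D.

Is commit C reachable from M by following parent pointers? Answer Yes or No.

Ancestors of M: {A, B, D, F, H, I, J, K, L, M, N}.
C is not in that set, so it is not an ancestor of M.

No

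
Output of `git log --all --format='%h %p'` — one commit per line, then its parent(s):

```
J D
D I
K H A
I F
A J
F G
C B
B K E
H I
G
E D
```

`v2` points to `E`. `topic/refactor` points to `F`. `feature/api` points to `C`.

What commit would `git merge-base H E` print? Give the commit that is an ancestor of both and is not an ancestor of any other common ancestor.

Ancestors of H: {F, G, H, I}.
Ancestors of E: {D, E, F, G, I}.
Common ancestors: {F, G, I}.
Among these, I is not an ancestor of any other common ancestor — it is the merge base.

I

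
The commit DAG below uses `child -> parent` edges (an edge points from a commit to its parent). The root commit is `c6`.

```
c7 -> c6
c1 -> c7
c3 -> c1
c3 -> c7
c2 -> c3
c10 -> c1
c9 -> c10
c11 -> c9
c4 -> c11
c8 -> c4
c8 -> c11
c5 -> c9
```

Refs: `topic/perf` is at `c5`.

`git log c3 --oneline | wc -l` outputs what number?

4

Walking parent pointers from c3: reachable set = {c1, c3, c6, c7}.
That is 4 commits.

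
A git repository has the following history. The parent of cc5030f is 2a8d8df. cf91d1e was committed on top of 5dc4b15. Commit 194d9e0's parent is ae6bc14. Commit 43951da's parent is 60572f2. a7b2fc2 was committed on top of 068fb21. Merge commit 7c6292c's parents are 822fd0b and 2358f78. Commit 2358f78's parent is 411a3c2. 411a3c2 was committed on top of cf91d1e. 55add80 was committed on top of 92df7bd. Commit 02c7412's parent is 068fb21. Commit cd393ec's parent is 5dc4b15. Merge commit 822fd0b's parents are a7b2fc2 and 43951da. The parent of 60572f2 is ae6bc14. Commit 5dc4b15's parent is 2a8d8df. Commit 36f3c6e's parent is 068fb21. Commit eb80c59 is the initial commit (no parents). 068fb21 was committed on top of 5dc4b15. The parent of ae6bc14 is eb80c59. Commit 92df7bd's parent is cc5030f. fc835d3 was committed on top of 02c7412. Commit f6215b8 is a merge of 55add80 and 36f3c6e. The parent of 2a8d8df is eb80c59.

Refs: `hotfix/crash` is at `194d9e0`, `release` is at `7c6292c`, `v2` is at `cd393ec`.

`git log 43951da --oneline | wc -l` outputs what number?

4

Walking parent pointers from 43951da: reachable set = {43951da, 60572f2, ae6bc14, eb80c59}.
That is 4 commits.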